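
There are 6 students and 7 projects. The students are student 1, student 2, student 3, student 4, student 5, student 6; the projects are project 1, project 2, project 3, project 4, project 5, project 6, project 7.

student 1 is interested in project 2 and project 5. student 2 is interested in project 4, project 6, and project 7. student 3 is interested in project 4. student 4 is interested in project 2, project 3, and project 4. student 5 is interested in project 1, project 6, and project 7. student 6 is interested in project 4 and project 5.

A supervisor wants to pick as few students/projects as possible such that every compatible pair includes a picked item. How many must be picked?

The 6 edges student 1–project 2, student 2–project 7, student 3–project 4, student 4–project 3, student 5–project 1, student 6–project 5 form a matching, so any vertex cover needs at least 6 vertices (one per matched edge).
Conversely {student 1, student 2, student 3, student 4, student 5, student 6} meets every edge and has exactly 6 vertices, so 6 is optimal.

6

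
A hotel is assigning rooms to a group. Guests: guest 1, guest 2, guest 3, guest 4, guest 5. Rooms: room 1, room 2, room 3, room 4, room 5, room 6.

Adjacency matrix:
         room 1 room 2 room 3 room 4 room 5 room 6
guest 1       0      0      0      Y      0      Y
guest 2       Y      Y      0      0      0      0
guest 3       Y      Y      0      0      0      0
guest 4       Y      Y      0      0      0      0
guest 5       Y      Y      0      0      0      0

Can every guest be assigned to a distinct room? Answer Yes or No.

The set {guest 2, guest 3, guest 4, guest 5} has only 2 neighbours ({room 1, room 2}), so by Hall's theorem at most 3 of the 5 guests can be matched.
Hence no matching covers every guest.

No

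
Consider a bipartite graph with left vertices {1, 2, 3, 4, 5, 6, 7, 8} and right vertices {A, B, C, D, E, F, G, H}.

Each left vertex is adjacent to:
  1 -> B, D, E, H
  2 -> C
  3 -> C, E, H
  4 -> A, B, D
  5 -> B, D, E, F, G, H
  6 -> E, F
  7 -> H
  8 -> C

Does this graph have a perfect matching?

No

The set {2, 8} has only 1 neighbour ({C}), so by Hall's theorem at most 7 of the 8 left vertices can be matched.
Hence no matching covers every left vertex.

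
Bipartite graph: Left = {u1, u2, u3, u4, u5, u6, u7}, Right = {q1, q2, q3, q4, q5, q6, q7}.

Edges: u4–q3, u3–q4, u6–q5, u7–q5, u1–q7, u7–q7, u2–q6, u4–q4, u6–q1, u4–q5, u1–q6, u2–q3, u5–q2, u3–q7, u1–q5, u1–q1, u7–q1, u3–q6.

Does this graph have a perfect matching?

A valid assignment of size 7: u1→q6, u2→q3, u3→q4, u4→q5, u5→q2, u6→q1, u7→q7.
Every left vertex is matched, so this is a perfect matching.

Yes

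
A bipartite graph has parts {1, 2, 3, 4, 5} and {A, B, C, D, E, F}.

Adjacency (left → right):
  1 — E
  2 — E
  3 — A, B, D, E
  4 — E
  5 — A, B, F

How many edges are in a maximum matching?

For example, pair 1-E, 3-D, 5-B.
The set {1, 2, 4} has only 1 neighbour ({E}), so by Hall's theorem at most 3 of the 5 left vertices can be matched.

3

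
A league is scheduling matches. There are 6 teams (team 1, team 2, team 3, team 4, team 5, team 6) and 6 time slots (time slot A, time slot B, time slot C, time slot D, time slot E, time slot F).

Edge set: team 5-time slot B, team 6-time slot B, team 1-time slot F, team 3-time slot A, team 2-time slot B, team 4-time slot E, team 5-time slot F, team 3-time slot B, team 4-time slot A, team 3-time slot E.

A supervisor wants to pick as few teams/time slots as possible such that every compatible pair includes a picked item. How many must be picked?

A maximum matching has 4 edges (e.g. team 1–time slot F, team 2–time slot B, team 3–time slot E, team 4–time slot A).
By König's theorem the minimum vertex cover has the same size. One such cover is {team 3, team 4, time slot B, time slot F}.

4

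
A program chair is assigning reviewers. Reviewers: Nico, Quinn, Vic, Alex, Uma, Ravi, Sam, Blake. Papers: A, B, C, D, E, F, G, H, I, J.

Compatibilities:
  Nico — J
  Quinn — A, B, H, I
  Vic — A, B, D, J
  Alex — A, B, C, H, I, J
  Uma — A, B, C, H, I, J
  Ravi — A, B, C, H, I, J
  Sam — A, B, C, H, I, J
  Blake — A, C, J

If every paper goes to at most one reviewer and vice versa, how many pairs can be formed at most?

One maximum matching: Nico→J, Quinn→I, Vic→D, Alex→C, Uma→B, Ravi→H, Sam→A.
The set {Nico, Quinn, Alex, Uma, Ravi, Sam, Blake} has only 6 neighbours ({A, B, C, H, I, J}), so by Hall's theorem at most 7 of the 8 reviewers can be matched.

7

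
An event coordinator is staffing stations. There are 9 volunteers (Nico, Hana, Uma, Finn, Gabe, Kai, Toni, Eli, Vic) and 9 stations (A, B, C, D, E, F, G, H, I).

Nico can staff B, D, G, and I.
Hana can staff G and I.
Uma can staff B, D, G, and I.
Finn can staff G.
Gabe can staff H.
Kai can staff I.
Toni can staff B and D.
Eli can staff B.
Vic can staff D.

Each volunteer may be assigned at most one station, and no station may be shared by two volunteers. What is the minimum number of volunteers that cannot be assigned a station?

4

A valid assignment of size 5: Nico–B, Hana–I, Uma–D, Finn–G, Gabe–H.
The set {Nico, Hana, Uma, Finn, Kai, Toni, Eli, Vic} has only 4 neighbours ({B, D, G, I}), so by Hall's theorem at most 5 of the 9 volunteers can be matched.
That matches 5 of the 9, leaving 4 unmatched; no matching can do better.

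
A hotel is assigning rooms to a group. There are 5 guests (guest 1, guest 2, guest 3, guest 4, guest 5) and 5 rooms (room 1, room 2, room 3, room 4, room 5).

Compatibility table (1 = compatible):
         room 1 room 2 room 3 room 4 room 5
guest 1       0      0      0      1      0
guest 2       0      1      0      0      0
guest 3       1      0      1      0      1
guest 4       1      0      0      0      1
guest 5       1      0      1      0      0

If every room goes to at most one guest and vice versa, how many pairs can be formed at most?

A valid assignment of size 5: guest 1→room 4, guest 2→room 2, guest 3→room 1, guest 4→room 5, guest 5→room 3.
All 5 guests are matched, so no larger matching exists.

5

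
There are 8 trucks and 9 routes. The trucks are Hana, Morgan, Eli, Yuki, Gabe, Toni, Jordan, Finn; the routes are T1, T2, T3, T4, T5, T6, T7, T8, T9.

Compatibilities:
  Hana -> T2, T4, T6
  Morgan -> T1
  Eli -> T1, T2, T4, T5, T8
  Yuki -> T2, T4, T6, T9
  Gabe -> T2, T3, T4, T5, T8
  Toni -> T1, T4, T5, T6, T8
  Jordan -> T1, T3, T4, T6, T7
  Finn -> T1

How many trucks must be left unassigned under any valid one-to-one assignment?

1

A valid assignment of size 7: Hana→T6, Morgan→T1, Eli→T8, Yuki→T9, Gabe→T5, Toni→T4, Jordan→T7.
The set {Morgan, Finn} has only 1 neighbour ({T1}), so by Hall's theorem at most 7 of the 8 trucks can be matched.
That matches 7 of the 8, leaving 1 unmatched; no matching can do better.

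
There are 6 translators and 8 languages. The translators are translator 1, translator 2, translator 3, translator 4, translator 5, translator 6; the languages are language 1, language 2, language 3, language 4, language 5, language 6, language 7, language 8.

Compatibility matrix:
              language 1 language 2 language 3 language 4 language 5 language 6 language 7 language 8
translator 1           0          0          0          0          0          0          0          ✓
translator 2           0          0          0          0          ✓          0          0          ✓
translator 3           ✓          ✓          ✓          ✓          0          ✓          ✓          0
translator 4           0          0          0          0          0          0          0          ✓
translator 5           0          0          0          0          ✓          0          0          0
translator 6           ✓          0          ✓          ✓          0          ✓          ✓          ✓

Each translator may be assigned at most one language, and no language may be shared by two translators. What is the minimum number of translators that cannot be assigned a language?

2

For example, pair translator 1–language 8, translator 2–language 5, translator 3–language 2, translator 6–language 7.
The set {translator 1, translator 2, translator 4, translator 5} has only 2 neighbours ({language 5, language 8}), so by Hall's theorem at most 4 of the 6 translators can be matched.
That matches 4 of the 6, leaving 2 unmatched; no matching can do better.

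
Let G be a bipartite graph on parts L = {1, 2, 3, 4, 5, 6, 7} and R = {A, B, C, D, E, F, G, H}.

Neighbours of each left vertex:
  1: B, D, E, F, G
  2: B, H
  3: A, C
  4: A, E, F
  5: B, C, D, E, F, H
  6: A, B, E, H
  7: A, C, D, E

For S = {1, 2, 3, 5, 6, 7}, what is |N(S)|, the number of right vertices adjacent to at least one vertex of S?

The union of neighbours of {1, 2, 3, 5, 6, 7} is {A, B, C, D, E, F, G, H}, which has 8 elements.
Since |N(S)| = 8 ≥ |S| = 6, Hall's condition holds for this subset.

8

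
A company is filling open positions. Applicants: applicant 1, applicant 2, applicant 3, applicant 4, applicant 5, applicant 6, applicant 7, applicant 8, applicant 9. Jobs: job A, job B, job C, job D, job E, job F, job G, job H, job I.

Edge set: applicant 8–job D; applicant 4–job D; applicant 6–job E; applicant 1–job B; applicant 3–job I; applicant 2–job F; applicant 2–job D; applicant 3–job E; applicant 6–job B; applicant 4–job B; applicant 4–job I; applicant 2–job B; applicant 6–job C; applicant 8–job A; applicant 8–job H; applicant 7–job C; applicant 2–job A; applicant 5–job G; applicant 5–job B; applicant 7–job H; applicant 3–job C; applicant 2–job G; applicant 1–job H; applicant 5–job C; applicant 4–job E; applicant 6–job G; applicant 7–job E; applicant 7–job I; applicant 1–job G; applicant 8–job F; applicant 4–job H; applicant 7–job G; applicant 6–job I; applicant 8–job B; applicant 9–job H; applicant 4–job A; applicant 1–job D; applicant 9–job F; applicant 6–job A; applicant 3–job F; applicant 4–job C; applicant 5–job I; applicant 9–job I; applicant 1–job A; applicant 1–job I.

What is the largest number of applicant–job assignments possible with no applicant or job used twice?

A valid assignment of size 9: applicant 1-job B, applicant 2-job A, applicant 3-job E, applicant 4-job H, applicant 5-job I, applicant 6-job G, applicant 7-job C, applicant 8-job D, applicant 9-job F.
All 9 applicants are matched, so no larger matching exists.

9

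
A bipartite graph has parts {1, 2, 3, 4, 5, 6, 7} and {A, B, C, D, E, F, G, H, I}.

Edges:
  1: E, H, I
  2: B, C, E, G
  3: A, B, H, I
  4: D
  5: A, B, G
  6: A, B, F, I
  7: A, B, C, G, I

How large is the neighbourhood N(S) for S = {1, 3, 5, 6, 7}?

The union of neighbours of {1, 3, 5, 6, 7} is {A, B, C, E, F, G, H, I}, which has 8 elements.
Since |N(S)| = 8 ≥ |S| = 5, Hall's condition holds for this subset.

8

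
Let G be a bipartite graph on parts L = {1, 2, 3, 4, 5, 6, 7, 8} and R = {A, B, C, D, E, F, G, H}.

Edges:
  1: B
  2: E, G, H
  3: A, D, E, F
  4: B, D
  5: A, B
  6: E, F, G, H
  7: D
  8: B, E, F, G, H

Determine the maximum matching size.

A valid assignment of size 7: 1→B, 2→E, 3→F, 4→D, 5→A, 6→H, 8→G.
The set {1, 4, 7} has only 2 neighbours ({B, D}), so by Hall's theorem at most 7 of the 8 left vertices can be matched.

7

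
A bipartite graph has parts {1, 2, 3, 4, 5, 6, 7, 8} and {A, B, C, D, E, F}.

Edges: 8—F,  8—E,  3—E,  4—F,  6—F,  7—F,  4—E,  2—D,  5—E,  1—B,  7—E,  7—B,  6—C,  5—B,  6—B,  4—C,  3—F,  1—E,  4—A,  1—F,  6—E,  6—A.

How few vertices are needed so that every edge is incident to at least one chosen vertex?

6

A maximum matching has 6 edges (e.g. 1–E, 2–D, 3–F, 4–C, 5–B, 6–A).
By König's theorem the minimum vertex cover has the same size. One such cover is {2, 4, 6, B, E, F}.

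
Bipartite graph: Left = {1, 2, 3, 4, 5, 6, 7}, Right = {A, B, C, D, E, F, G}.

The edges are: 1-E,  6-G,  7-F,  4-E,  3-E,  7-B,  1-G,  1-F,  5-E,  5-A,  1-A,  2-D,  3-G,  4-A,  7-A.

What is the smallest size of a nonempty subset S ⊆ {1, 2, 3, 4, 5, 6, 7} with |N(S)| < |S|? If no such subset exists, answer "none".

Take S = {3, 4, 5, 6}. Its neighbourhood is {A, E, G}, so |N(S)| = 3 < |S| = 4.
Every subset of size less than 4 has at least as many neighbours as members, so 4 is the minimum.

4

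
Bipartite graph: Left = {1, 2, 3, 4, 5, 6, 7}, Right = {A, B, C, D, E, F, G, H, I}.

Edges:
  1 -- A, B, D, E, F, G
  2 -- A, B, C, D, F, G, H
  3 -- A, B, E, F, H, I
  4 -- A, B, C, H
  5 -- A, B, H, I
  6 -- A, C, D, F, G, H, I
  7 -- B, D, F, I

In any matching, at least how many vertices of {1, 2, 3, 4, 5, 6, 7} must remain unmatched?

For example, pair 1→A, 2→H, 3→E, 4→C, 5→I, 6→G, 7→B.
All 7 left vertices are matched, so no larger matching exists.
That matches 7 of the 7, leaving 0 unmatched; no matching can do better.

0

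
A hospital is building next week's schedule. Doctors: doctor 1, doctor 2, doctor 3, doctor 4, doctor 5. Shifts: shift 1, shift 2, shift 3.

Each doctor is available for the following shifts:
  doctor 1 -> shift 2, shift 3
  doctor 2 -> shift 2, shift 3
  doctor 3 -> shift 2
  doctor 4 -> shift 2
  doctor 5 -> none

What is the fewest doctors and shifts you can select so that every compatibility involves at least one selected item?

2

{shift 2, shift 3} is a vertex cover of size 2: every edge has an endpoint in this set.
No smaller cover exists because doctor 1–shift 2, doctor 2–shift 3 is a matching of size 2, and a cover must include an endpoint of each of these disjoint edges (König's theorem).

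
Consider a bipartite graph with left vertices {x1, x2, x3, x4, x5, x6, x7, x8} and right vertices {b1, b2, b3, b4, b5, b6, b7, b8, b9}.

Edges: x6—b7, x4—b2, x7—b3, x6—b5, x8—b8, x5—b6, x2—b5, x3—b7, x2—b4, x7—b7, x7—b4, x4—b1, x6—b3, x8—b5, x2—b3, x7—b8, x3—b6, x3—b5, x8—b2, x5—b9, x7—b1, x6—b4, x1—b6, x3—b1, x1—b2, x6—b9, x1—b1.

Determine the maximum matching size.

8

One maximum matching: x1→b2, x2→b3, x3→b6, x4→b1, x5→b9, x6→b7, x7→b8, x8→b5.
This saturates every left vertex, so 8 is the maximum.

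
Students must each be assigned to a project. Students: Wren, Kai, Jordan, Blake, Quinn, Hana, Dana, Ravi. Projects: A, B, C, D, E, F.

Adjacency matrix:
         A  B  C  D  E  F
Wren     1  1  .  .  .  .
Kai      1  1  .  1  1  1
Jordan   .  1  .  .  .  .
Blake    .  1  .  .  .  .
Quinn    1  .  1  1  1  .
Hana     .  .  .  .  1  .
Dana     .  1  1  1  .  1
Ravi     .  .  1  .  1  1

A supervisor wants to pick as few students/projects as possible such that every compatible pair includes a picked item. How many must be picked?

6

{A, B, C, D, E, F} is a vertex cover of size 6: every edge has an endpoint in this set.
No smaller cover exists because Wren–A, Kai–D, Jordan–B, Quinn–C, Hana–E, Dana–F is a matching of size 6, and a cover must include an endpoint of each of these disjoint edges (König's theorem).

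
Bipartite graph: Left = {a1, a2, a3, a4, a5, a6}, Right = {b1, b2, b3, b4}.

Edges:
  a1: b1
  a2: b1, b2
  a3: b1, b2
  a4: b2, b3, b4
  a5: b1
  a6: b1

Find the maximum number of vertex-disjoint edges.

A valid assignment of size 3: a1–b1, a2–b2, a4–b3.
The set {a1, a2, a3, a5, a6} has only 2 neighbours ({b1, b2}), so by Hall's theorem at most 3 of the 6 left vertices can be matched.

3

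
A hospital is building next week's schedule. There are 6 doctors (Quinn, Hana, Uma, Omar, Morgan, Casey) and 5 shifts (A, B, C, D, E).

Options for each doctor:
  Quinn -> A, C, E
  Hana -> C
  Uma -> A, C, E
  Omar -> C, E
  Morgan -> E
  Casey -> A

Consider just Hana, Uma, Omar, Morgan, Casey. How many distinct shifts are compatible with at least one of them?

3

The union of neighbours of {Hana, Uma, Omar, Morgan, Casey} is {A, C, E}, which has 3 elements.
Since |N(S)| = 3 < |S| = 5, Hall's condition fails for this subset.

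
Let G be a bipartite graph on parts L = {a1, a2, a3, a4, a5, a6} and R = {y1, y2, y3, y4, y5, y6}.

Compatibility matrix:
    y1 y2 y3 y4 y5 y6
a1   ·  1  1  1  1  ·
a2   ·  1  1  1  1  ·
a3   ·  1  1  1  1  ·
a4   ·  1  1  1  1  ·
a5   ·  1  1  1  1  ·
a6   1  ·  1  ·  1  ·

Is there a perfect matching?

No

The set {a1, a2, a3, a4, a5} has only 4 neighbours ({y2, y3, y4, y5}), so by Hall's theorem at most 5 of the 6 left vertices can be matched.
Hence no matching covers every left vertex.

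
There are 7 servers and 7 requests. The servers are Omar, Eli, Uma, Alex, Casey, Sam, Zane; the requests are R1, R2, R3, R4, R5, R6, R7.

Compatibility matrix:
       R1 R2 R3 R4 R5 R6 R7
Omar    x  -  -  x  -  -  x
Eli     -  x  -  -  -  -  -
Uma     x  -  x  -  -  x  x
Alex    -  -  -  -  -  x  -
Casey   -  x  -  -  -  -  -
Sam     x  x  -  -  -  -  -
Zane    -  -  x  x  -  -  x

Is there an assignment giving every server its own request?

The set {Eli, Casey} has only 1 neighbour ({R2}), so by Hall's theorem at most 6 of the 7 servers can be matched.
Hence no matching covers every server.

No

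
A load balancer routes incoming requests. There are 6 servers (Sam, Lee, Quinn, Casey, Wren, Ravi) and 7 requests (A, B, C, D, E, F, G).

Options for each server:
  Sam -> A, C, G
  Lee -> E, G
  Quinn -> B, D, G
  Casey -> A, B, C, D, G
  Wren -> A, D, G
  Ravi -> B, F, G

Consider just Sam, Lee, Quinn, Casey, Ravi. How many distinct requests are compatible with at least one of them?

7

The union of neighbours of {Sam, Lee, Quinn, Casey, Ravi} is {A, B, C, D, E, F, G}, which has 7 elements.
Since |N(S)| = 7 ≥ |S| = 5, Hall's condition holds for this subset.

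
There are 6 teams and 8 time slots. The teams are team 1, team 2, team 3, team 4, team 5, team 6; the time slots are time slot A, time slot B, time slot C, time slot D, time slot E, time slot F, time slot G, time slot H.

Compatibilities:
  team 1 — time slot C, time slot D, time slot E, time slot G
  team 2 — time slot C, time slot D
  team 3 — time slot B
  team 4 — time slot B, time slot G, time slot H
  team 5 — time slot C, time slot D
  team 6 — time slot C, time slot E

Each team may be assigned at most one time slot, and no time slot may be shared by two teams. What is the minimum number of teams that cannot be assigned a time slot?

One maximum matching: team 1-time slot G, team 2-time slot C, team 3-time slot B, team 4-time slot H, team 5-time slot D, team 6-time slot E.
All 6 teams are matched, so no larger matching exists.
That matches 6 of the 6, leaving 0 unmatched; no matching can do better.

0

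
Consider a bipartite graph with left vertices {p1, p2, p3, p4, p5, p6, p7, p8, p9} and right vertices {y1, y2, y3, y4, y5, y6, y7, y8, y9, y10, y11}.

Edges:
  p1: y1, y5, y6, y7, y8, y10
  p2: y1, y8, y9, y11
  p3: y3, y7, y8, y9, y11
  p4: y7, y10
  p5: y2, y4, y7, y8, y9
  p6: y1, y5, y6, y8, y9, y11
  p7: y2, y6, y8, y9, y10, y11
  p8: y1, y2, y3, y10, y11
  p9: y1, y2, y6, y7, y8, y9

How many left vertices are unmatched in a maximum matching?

0

A valid assignment of size 9: p1–y1, p2–y8, p3–y3, p4–y10, p5–y4, p6–y9, p7–y6, p8–y11, p9–y7.
This saturates every left vertex, so 9 is the maximum.
That matches 9 of the 9, leaving 0 unmatched; no matching can do better.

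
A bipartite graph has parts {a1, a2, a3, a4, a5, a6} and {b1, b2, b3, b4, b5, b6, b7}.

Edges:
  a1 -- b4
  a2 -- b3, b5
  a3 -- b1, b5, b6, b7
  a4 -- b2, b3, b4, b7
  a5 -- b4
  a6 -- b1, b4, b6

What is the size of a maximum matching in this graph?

A valid assignment of size 5: a1–b4, a2–b3, a3–b5, a4–b7, a6–b6.
The set {a1, a5} has only 1 neighbour ({b4}), so by Hall's theorem at most 5 of the 6 left vertices can be matched.

5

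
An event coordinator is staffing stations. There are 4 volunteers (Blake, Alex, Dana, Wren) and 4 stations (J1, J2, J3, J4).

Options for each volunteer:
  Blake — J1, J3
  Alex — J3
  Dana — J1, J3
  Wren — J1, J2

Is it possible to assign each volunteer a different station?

The set {Blake, Alex, Dana} has only 2 neighbours ({J1, J3}), so by Hall's theorem at most 3 of the 4 volunteers can be matched.
Hence no matching covers every volunteer.

No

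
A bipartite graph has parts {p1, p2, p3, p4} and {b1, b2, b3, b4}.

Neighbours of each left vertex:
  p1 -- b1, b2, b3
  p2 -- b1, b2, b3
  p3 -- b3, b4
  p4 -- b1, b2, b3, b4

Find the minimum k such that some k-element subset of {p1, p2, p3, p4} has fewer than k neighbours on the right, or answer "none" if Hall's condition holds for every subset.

A matching saturating every left vertex exists, for instance p1→b1, p2→b2, p3→b4, p4→b3.
By Hall's marriage theorem, this means |N(S)| ≥ |S| for every subset S, so no violating subset exists.

none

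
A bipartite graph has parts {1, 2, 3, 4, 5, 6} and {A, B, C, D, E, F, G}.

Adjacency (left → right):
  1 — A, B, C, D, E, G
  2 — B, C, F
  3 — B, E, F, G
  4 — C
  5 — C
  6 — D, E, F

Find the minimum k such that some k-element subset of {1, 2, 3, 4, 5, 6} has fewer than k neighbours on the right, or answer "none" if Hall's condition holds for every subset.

2

Take S = {4, 5}. Its neighbourhood is {C}, so |N(S)| = 1 < |S| = 2.
No single vertex violates Hall's condition since each has at least one neighbour, so 2 is the minimum.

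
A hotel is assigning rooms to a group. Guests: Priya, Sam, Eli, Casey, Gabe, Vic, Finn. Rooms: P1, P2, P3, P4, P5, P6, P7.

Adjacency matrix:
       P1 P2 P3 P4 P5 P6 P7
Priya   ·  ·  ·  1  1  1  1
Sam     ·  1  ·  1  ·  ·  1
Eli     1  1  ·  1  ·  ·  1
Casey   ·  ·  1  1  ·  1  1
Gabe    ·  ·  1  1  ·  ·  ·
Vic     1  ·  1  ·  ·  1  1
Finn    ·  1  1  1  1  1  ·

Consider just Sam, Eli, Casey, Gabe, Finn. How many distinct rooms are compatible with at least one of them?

The union of neighbours of {Sam, Eli, Casey, Gabe, Finn} is {P1, P2, P3, P4, P5, P6, P7}, which has 7 elements.
Since |N(S)| = 7 ≥ |S| = 5, Hall's condition holds for this subset.

7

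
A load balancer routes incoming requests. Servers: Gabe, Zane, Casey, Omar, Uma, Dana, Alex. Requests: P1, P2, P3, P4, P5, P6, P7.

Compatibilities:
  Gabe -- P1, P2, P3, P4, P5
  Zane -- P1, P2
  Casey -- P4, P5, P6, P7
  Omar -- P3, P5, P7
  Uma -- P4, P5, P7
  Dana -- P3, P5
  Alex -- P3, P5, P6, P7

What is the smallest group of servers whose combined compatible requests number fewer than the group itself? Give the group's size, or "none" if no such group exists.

none

A matching saturating every server exists, for instance Gabe→P1, Zane→P2, Casey→P6, Omar→P5, Uma→P4, Dana→P3, Alex→P7.
By Hall's marriage theorem, this means |N(S)| ≥ |S| for every subset S, so no violating subset exists.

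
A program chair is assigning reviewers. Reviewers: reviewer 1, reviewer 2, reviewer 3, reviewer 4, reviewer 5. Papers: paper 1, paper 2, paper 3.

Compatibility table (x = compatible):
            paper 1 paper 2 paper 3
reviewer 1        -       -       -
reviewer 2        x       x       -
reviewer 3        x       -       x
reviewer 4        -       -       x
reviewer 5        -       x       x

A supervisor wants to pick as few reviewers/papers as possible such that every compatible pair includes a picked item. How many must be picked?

3

The 3 edges reviewer 2–paper 2, reviewer 3–paper 1, reviewer 4–paper 3 form a matching, so any vertex cover needs at least 3 vertices (one per matched edge).
Conversely {paper 1, paper 2, paper 3} meets every edge and has exactly 3 vertices, so 3 is optimal.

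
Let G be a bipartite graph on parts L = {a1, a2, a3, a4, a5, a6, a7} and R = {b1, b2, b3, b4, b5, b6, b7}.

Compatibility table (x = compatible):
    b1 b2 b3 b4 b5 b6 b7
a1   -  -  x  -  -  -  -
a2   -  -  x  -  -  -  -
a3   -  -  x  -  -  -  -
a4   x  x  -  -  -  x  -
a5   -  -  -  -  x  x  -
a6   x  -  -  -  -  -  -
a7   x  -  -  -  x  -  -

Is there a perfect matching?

No

The set {a1, a2, a3} has only 1 neighbour ({b3}), so by Hall's theorem at most 5 of the 7 left vertices can be matched.
Hence no matching covers every left vertex.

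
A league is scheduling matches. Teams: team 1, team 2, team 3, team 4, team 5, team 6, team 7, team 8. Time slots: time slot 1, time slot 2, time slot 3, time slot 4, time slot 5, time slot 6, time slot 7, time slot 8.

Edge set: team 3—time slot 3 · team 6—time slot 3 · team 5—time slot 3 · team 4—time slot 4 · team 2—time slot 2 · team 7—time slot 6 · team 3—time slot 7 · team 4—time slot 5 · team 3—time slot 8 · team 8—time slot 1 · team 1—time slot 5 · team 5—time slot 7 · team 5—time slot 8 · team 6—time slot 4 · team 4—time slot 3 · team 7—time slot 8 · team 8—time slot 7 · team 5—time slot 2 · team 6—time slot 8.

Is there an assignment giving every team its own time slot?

For example, pair team 1-time slot 5, team 2-time slot 2, team 3-time slot 8, team 4-time slot 3, team 5-time slot 7, team 6-time slot 4, team 7-time slot 6, team 8-time slot 1.
Every team is matched, so this is a perfect matching.

Yes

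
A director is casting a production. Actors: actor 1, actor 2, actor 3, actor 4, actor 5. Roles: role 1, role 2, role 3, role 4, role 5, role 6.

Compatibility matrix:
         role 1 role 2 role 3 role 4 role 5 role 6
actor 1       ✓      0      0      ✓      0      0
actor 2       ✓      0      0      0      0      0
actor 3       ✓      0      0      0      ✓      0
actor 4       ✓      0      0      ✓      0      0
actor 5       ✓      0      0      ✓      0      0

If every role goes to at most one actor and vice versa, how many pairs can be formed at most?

3

One maximum matching: actor 1→role 4, actor 2→role 1, actor 3→role 5.
The set {actor 1, actor 2, actor 4, actor 5} has only 2 neighbours ({role 1, role 4}), so by Hall's theorem at most 3 of the 5 actors can be matched.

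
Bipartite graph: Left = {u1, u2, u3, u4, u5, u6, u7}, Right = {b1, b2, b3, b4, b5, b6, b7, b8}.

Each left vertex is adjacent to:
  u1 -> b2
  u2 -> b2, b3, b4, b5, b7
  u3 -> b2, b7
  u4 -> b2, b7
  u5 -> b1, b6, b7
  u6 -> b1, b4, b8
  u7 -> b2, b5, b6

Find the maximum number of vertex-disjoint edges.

A valid assignment of size 6: u1–b2, u2–b4, u3–b7, u5–b6, u6–b8, u7–b5.
The set {u1, u3, u4} has only 2 neighbours ({b2, b7}), so by Hall's theorem at most 6 of the 7 left vertices can be matched.

6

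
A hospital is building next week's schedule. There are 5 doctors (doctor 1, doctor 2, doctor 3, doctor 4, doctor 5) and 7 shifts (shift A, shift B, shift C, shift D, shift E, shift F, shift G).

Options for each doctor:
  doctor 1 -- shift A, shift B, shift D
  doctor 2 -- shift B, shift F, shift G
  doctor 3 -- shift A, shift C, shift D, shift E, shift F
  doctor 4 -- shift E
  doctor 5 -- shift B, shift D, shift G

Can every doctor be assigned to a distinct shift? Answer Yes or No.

Yes

One maximum matching: doctor 1–shift D, doctor 2–shift F, doctor 3–shift A, doctor 4–shift E, doctor 5–shift G.
Every doctor is matched, so this matching saturates all of them.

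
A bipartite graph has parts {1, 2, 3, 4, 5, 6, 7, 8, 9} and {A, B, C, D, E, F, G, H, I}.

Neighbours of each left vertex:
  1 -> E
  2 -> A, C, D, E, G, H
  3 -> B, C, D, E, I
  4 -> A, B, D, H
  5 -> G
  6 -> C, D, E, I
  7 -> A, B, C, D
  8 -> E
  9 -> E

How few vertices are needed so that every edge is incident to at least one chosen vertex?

The 7 edges 1–E, 2–A, 3–I, 4–D, 5–G, 6–C, 7–B form a matching, so any vertex cover needs at least 7 vertices (one per matched edge).
Conversely {2, 3, 4, 5, 6, 7, E} meets every edge and has exactly 7 vertices, so 7 is optimal.

7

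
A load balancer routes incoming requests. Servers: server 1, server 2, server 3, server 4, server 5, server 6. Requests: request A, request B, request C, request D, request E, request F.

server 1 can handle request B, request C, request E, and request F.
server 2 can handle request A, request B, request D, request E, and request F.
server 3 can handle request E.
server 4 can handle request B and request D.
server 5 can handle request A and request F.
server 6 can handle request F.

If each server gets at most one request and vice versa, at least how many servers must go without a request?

A valid assignment of size 6: server 1-request C, server 2-request B, server 3-request E, server 4-request D, server 5-request A, server 6-request F.
All 6 servers are matched, so no larger matching exists.
That matches 6 of the 6, leaving 0 unmatched; no matching can do better.

0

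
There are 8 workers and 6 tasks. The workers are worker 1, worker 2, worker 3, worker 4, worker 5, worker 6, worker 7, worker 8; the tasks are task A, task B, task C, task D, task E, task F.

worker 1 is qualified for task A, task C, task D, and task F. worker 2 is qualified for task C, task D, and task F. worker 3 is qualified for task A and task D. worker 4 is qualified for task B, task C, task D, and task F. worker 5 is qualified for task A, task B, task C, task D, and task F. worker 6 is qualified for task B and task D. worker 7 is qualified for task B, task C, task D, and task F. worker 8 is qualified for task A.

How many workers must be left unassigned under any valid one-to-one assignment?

For example, pair worker 1-task F, worker 2-task C, worker 3-task D, worker 4-task B, worker 5-task A.
The set {worker 1, worker 2, worker 3, worker 4, worker 5, worker 6, worker 7, worker 8} has only 5 neighbours ({task A, task B, task C, task D, task F}), so by Hall's theorem at most 5 of the 8 workers can be matched.
That matches 5 of the 8, leaving 3 unmatched; no matching can do better.

3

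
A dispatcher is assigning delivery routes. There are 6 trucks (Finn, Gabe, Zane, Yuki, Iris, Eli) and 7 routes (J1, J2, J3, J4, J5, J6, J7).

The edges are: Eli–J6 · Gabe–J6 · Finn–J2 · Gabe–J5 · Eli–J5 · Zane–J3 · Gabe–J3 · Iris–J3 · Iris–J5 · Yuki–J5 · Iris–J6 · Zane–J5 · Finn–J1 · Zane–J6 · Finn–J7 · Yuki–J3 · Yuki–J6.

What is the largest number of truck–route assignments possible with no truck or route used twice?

4

One maximum matching: Finn→J7, Gabe→J5, Zane→J6, Yuki→J3.
The set {Gabe, Zane, Yuki, Iris, Eli} has only 3 neighbours ({J3, J5, J6}), so by Hall's theorem at most 4 of the 6 trucks can be matched.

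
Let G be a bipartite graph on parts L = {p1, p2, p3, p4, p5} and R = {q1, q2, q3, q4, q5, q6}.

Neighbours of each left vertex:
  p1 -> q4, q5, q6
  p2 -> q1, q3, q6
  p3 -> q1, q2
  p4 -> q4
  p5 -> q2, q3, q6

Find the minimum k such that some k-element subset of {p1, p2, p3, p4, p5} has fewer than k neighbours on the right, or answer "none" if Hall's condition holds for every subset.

none

A matching saturating every left vertex exists, for instance p1→q5, p2→q3, p3→q2, p4→q4, p5→q6.
By Hall's marriage theorem, this means |N(S)| ≥ |S| for every subset S, so no violating subset exists.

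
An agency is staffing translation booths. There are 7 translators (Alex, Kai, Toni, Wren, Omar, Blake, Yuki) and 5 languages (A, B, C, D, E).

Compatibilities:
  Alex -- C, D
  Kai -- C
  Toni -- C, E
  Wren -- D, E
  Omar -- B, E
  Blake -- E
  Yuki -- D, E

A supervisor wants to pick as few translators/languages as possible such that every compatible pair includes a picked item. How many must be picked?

4

The 4 edges Alex–D, Kai–C, Toni–E, Omar–B form a matching, so any vertex cover needs at least 4 vertices (one per matched edge).
Conversely {Omar, C, D, E} meets every edge and has exactly 4 vertices, so 4 is optimal.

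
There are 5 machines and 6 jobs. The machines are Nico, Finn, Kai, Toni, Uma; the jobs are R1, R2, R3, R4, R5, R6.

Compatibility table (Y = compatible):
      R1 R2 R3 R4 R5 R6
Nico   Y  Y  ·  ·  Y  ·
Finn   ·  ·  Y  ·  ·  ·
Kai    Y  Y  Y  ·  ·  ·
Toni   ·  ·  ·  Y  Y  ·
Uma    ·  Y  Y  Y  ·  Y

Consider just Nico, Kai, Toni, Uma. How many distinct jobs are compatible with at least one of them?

The union of neighbours of {Nico, Kai, Toni, Uma} is {R1, R2, R3, R4, R5, R6}, which has 6 elements.
Since |N(S)| = 6 ≥ |S| = 4, Hall's condition holds for this subset.

6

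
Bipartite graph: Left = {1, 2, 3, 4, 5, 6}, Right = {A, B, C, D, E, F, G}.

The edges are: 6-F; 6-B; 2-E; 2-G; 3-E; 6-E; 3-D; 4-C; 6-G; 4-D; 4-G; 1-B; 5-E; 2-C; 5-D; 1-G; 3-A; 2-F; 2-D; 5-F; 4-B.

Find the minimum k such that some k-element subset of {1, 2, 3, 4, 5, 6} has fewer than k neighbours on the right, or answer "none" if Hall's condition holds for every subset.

none

A matching saturating every left vertex exists, for instance 1→G, 2→E, 3→A, 4→C, 5→D, 6→B.
By Hall's marriage theorem, this means |N(S)| ≥ |S| for every subset S, so no violating subset exists.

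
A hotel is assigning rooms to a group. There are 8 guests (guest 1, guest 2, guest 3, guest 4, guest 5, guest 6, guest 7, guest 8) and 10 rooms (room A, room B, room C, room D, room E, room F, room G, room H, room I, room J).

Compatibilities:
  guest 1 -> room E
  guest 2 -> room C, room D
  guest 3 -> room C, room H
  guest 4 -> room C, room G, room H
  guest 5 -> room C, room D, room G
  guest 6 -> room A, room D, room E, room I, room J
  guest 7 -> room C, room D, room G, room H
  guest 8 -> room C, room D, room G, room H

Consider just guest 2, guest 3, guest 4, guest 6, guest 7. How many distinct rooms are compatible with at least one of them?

8

The union of neighbours of {guest 2, guest 3, guest 4, guest 6, guest 7} is {room A, room C, room D, room E, room G, room H, room I, room J}, which has 8 elements.
Since |N(S)| = 8 ≥ |S| = 5, Hall's condition holds for this subset.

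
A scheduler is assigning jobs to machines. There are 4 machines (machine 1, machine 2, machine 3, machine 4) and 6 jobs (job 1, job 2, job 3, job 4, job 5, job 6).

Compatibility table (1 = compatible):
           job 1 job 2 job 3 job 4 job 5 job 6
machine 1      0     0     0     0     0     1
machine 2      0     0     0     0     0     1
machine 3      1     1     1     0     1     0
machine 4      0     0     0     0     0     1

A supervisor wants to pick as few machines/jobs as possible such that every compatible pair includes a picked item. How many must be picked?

A maximum matching has 2 edges (e.g. machine 1–job 6, machine 3–job 2).
By König's theorem the minimum vertex cover has the same size. One such cover is {machine 3, job 6}.

2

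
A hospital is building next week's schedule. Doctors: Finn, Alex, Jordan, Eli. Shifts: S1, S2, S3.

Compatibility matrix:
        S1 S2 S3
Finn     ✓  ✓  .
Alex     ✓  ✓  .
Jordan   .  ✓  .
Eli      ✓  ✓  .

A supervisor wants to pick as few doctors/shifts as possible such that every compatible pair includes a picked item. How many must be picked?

{S1, S2} is a vertex cover of size 2: every edge has an endpoint in this set.
No smaller cover exists because Finn–S1, Alex–S2 is a matching of size 2, and a cover must include an endpoint of each of these disjoint edges (König's theorem).

2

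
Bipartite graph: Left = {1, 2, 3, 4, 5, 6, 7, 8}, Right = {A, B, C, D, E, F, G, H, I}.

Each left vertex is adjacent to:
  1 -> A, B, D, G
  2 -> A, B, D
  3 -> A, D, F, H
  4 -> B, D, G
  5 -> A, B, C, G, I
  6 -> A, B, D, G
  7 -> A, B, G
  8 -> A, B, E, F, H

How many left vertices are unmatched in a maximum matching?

1

One maximum matching: 1-G, 2-A, 3-F, 4-D, 5-I, 6-B, 8-E.
The set {1, 2, 4, 6, 7} has only 4 neighbours ({A, B, D, G}), so by Hall's theorem at most 7 of the 8 left vertices can be matched.
That matches 7 of the 8, leaving 1 unmatched; no matching can do better.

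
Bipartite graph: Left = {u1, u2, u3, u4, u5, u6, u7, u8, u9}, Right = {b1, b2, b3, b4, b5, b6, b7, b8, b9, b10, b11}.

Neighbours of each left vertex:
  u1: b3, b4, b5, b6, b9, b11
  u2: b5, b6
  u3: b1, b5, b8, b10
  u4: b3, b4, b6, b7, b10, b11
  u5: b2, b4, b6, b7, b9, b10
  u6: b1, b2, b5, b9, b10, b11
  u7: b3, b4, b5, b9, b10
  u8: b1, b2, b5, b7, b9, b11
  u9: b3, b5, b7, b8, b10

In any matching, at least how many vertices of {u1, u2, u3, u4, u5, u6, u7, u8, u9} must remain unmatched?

0

A valid assignment of size 9: u1→b11, u2→b6, u3→b8, u4→b4, u5→b2, u6→b5, u7→b10, u8→b1, u9→b7.
All 9 left vertices are matched, so no larger matching exists.
That matches 9 of the 9, leaving 0 unmatched; no matching can do better.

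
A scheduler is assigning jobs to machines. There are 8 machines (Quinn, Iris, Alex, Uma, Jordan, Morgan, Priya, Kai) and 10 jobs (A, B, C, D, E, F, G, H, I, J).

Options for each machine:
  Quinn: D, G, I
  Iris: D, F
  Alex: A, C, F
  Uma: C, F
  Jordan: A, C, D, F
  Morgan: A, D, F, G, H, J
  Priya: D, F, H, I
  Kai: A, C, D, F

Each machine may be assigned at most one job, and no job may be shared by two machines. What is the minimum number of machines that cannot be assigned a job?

A valid assignment of size 7: Quinn→G, Iris→D, Alex→A, Uma→C, Jordan→F, Morgan→J, Priya→H.
The set {Iris, Alex, Uma, Jordan, Kai} has only 4 neighbours ({A, C, D, F}), so by Hall's theorem at most 7 of the 8 machines can be matched.
That matches 7 of the 8, leaving 1 unmatched; no matching can do better.

1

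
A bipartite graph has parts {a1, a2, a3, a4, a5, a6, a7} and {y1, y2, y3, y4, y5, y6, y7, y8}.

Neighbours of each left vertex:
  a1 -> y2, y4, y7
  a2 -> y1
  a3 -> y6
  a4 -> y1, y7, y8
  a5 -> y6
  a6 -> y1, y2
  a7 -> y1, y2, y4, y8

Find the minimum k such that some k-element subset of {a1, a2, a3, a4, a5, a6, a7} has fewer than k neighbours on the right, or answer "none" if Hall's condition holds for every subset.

2

Take S = {a3, a5}. Its neighbourhood is {y6}, so |N(S)| = 1 < |S| = 2.
No single vertex violates Hall's condition since each has at least one neighbour, so 2 is the minimum.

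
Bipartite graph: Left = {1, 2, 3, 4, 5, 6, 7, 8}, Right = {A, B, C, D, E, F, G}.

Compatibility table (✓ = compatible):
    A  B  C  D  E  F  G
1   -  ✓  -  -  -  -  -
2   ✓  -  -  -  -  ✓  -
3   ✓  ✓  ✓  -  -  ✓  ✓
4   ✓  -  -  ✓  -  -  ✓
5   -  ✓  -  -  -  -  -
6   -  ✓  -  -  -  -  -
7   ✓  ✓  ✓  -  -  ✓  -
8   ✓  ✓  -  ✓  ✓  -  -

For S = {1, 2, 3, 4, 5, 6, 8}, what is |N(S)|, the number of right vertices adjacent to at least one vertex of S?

The union of neighbours of {1, 2, 3, 4, 5, 6, 8} is {A, B, C, D, E, F, G}, which has 7 elements.
Since |N(S)| = 7 ≥ |S| = 7, Hall's condition holds for this subset.

7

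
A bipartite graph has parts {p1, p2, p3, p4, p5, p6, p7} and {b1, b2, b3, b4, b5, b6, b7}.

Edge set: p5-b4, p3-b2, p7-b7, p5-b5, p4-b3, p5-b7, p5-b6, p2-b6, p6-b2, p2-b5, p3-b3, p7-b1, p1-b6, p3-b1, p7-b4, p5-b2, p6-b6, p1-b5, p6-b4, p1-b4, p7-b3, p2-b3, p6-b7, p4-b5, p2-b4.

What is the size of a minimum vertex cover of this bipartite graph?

The 7 edges p1–b4, p2–b6, p3–b1, p4–b5, p5–b7, p6–b2, p7–b3 form a matching, so any vertex cover needs at least 7 vertices (one per matched edge).
Conversely {p1, p2, p3, p4, p5, p6, p7} meets every edge and has exactly 7 vertices, so 7 is optimal.

7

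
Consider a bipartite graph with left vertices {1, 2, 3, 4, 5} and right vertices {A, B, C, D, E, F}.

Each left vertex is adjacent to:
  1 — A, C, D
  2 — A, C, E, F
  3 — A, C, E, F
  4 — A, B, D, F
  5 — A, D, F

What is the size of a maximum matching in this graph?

5

A valid assignment of size 5: 1-D, 2-C, 3-E, 4-B, 5-F.
All 5 left vertices are matched, so no larger matching exists.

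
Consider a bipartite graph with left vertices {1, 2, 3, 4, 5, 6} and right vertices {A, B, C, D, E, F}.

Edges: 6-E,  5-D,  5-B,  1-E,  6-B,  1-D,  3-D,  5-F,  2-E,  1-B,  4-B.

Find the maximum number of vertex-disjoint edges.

For example, pair 1-B, 2-E, 3-D, 5-F.
The set {1, 2, 3, 4, 6} has only 3 neighbours ({B, D, E}), so by Hall's theorem at most 4 of the 6 left vertices can be matched.

4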